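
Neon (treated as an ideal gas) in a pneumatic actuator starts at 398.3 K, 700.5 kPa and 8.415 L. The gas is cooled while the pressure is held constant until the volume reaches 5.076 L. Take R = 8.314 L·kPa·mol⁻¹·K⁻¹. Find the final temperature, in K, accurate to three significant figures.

Isobaric, so V/T is constant: P₂ = P₁; T₂ = T₁·(V₂/V₁) = 240.3 K.

T₂ ≈ 240 K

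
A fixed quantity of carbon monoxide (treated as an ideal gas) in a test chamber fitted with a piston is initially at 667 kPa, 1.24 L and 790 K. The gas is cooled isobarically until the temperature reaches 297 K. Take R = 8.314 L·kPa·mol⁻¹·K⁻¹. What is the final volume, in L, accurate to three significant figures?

V₂ ≈ 0.466 L

P constant ⇒ V ∝ T: P₂ = P₁; V₂ = V₁·(T₂/T₁) = 0.4662 L.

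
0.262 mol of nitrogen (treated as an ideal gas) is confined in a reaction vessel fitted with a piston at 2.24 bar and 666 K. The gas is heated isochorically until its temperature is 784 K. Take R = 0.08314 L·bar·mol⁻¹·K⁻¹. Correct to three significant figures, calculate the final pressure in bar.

From PV = nRT: V₁ = nRT₁/P₁ = 6.476 L.
V constant ⇒ P ∝ T: V₂ = V₁; P₂ = P₁·(T₂/T₁) = 2.637 bar.

P₂ ≈ 2.64 bar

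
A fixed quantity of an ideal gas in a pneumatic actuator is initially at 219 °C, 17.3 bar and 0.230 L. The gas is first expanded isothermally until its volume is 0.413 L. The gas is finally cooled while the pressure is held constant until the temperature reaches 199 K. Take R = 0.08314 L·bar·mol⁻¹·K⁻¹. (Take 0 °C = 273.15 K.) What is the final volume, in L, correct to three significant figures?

V₃ ≈ 0.167 L

Convert: T₁ = 492.1 K.
Isothermal, so P V is constant: T₂ = T₁; P₂ = P₁·(V₁/V₂) = 9.634 bar.
Isobaric, so V/T is constant: P₃ = P₂; V₃ = V₂·(T₃/T₂) = 0.1670 L.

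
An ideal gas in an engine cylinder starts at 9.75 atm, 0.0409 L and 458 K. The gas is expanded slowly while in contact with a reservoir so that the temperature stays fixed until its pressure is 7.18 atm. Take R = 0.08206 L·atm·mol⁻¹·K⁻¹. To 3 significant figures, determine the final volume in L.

V₂ ≈ 0.0555 L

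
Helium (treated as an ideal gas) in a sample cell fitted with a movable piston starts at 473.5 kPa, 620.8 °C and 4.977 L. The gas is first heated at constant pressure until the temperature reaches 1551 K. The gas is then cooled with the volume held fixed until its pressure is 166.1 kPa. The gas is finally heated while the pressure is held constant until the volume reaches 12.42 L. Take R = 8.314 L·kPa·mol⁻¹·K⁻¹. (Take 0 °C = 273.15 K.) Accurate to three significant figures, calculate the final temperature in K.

Convert: T₁ = 893.9 K.
Isobaric, so V/T is constant: P₂ = P₁; V₂ = V₁·(T₂/T₁) = 8.635 L.
Isochoric, so P/T is constant: V₃ = V₂; T₃ = T₂·(P₃/P₂) = 544.1 K.
P constant ⇒ V ∝ T: P₄ = P₃; T₄ = T₃·(V₄/V₃) = 782.6 K.

T₄ ≈ 783 K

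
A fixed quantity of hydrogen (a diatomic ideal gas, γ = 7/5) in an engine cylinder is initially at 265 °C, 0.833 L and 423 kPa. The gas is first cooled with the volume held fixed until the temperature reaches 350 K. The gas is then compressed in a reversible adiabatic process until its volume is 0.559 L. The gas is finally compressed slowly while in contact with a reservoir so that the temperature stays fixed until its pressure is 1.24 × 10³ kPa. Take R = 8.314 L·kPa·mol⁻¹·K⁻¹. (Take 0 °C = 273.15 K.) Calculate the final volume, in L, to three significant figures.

V₄ ≈ 0.217 L

Convert: T₁ = 538.1 K.
Isochoric, so P/T is constant: V₂ = V₁; P₂ = P₁·(T₂/T₁) = 275.1 kPa.
Adiabatic (γ = 7/5), T V^(γ−1) and P V^γ constant: T₃ = T₂·(V₂/V₃)^(γ−1) = 410.5 K; P₃ = P₂·(V₂/V₃)^γ = 480.9 kPa.
Isothermal, so P V is constant: T₄ = T₃; V₄ = V₃·(P₃/P₄) = 0.2168 L.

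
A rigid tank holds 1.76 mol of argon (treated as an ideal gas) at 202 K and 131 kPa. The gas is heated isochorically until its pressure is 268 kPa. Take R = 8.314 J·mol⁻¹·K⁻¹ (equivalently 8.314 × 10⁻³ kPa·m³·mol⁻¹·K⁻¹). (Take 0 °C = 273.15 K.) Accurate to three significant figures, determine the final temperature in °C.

T₂ ≈ 140 °C

From PV = nRT: V₁ = nRT₁/P₁ = 0.02256 m³.
V constant ⇒ P ∝ T: V₂ = V₁; T₂ = T₁·(P₂/P₁) = 413.3 K.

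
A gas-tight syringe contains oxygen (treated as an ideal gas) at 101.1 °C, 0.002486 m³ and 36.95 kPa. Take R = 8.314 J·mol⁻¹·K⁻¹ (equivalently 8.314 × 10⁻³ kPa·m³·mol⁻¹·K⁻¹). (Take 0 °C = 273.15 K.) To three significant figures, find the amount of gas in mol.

n ≈ 0.0295 mol

Convert: T = 374.25 K.
PV = nRT ⇒ n = PV/(RT) = (36.95 × 0.002486) / (8.314 × 10⁻³ × 374.25)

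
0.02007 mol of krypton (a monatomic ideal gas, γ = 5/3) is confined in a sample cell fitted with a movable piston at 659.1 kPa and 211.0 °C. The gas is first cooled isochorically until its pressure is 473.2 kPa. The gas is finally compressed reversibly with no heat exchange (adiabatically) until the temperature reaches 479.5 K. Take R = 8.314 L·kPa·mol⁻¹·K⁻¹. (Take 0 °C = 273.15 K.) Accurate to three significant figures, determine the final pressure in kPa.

P₃ ≈ 1.06e+03 kPa

Convert: T₁ = 484.1 K.
From PV = nRT: V₁ = nRT₁/P₁ = 0.1226 L.
Isochoric, so P/T is constant: V₂ = V₁; T₂ = T₁·(P₂/P₁) = 347.6 K.
Adiabatic (γ = 5/3), T V^(γ−1) and P V^γ constant: P₃ = P₂·(T₃/T₂)^(γ/(γ−1)) = 1058 kPa; V₃ = V₂·(T₂/T₃)^(1/(γ−1)) = 0.07565 L.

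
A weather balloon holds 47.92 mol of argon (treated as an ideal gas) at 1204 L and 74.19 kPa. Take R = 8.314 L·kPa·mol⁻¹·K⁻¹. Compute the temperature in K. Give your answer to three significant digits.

PV = nRT ⇒ T = PV/(nR) = (74.19 × 1204) / (47.92 × 8.314)

T ≈ 224 K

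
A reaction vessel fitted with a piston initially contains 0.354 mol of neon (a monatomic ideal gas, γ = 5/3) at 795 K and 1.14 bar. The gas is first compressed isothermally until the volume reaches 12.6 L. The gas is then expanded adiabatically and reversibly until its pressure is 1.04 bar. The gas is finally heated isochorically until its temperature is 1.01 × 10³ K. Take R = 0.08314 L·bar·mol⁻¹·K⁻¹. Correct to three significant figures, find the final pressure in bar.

From PV = nRT: V₁ = nRT₁/P₁ = 20.52 L.
T constant ⇒ Boyle's law P V = const: T₂ = T₁; P₂ = P₁·(V₁/V₂) = 1.857 bar.
Adiabatic (γ = 5/3), T V^(γ−1) and P V^γ constant: T₃ = T₂·(P₃/P₂)^((γ−1)/γ) = 630.5 K; V₃ = V₂·(P₂/P₃)^(1/γ) = 17.84 L.
V constant ⇒ P ∝ T: V₄ = V₃; P₄ = P₃·(T₄/T₃) = 1.666 bar.

P₄ ≈ 1.67 bar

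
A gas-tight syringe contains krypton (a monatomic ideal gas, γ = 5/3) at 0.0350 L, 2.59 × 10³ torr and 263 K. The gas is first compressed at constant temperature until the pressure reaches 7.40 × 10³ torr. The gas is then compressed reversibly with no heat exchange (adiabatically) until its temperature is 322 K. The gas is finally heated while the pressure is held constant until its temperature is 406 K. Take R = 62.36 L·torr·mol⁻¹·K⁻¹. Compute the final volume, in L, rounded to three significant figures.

Isothermal, so P V is constant: T₂ = T₁; V₂ = V₁·(P₁/P₂) = 0.01225 L.
Adiabatic (γ = 5/3), T V^(γ−1) and P V^γ constant: P₃ = P₂·(T₃/T₂)^(γ/(γ−1)) = 1.227e+04 torr; V₃ = V₂·(T₂/T₃)^(1/(γ−1)) = 0.009042 L.
P constant ⇒ V ∝ T: P₄ = P₃; V₄ = V₃·(T₄/T₃) = 0.01140 L.

V₄ ≈ 0.0114 L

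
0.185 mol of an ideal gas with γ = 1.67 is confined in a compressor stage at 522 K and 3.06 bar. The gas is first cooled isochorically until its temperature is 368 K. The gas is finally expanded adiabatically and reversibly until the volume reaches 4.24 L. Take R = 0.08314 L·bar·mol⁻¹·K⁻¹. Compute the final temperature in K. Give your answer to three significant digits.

T₃ ≈ 267 K

From PV = nRT: V₁ = nRT₁/P₁ = 2.624 L.
Isochoric, so P/T is constant: V₂ = V₁; P₂ = P₁·(T₂/T₁) = 2.157 bar.
Adiabatic (γ = 1.67), T V^(γ−1) and P V^γ constant: T₃ = T₂·(V₂/V₃)^(γ−1) = 266.8 K; P₃ = P₂·(V₂/V₃)^γ = 0.9679 bar.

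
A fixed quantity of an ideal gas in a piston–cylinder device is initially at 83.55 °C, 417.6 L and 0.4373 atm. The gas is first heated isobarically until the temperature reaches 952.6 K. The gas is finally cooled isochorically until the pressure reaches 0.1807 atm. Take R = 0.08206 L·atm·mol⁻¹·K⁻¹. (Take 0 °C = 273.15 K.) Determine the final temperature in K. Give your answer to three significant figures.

T₃ ≈ 394 K

Convert: T₁ = 356.7 K.
Isobaric, so V/T is constant: P₂ = P₁; V₂ = V₁·(T₂/T₁) = 1115 L.
Isochoric, so P/T is constant: V₃ = V₂; T₃ = T₂·(P₃/P₂) = 393.6 K.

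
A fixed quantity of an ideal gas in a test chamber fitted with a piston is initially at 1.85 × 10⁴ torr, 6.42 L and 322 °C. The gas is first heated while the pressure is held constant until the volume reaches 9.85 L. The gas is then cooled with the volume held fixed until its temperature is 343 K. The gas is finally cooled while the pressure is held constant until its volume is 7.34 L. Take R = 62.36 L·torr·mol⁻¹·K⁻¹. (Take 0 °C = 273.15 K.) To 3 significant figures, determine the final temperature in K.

T₄ ≈ 256 K

Convert: T₁ = 595.1 K.
Isobaric, so V/T is constant: P₂ = P₁; T₂ = T₁·(V₂/V₁) = 913.1 K.
Isochoric, so P/T is constant: V₃ = V₂; P₃ = P₂·(T₃/T₂) = 6949 torr.
P constant ⇒ V ∝ T: P₄ = P₃; T₄ = T₃·(V₄/V₃) = 255.6 K.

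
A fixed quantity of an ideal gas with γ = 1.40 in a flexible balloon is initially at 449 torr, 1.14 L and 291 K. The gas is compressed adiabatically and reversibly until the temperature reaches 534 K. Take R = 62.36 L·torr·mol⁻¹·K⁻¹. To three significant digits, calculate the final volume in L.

V₂ ≈ 0.250 L

Adiabatic (γ = 1.40), T V^(γ−1) and P V^γ constant: P₂ = P₁·(T₂/T₁)^(γ/(γ−1)) = 3759 torr; V₂ = V₁·(T₁/T₂)^(1/(γ−1)) = 0.2499 L.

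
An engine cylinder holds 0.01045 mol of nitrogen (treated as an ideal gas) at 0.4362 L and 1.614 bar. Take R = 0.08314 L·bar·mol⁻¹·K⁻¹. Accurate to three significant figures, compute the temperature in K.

PV = nRT ⇒ T = PV/(nR) = (1.614 × 0.4362) / (0.01045 × 0.08314)

T ≈ 810 K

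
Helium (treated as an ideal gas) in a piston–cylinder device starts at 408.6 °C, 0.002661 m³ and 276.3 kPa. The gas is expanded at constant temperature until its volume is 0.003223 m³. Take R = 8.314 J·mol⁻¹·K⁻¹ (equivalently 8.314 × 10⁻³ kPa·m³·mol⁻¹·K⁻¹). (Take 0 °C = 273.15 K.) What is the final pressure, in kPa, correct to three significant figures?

P₂ ≈ 228 kPa

Convert: T₁ = 681.8 K.
Isothermal, so P V is constant: T₂ = T₁; P₂ = P₁·(V₁/V₂) = 228.1 kPa.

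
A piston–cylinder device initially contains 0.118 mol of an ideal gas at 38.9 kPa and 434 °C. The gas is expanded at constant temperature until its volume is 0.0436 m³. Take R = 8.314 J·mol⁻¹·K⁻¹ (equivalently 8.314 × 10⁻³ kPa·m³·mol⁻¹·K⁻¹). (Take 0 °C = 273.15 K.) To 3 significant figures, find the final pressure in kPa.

Convert: T₁ = 707.1 K.
From PV = nRT: V₁ = nRT₁/P₁ = 0.01783 m³.
T constant ⇒ Boyle's law P V = const: T₂ = T₁; P₂ = P₁·(V₁/V₂) = 15.91 kPa.

P₂ ≈ 15.9 kPa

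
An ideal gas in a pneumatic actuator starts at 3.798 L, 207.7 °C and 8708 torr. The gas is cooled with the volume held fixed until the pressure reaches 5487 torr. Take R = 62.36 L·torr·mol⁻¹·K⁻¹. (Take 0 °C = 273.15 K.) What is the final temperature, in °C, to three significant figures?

T₂ ≈ 29.8 °C

Convert: T₁ = 480.8 K.
Isochoric, so P/T is constant: V₂ = V₁; T₂ = T₁·(P₂/P₁) = 303.0 K.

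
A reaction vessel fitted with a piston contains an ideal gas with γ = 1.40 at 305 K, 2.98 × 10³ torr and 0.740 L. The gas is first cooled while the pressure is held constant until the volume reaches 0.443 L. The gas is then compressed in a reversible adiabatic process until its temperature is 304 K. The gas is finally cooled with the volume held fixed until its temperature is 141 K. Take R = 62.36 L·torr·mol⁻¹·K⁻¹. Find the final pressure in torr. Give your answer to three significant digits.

P constant ⇒ V ∝ T: P₂ = P₁; T₂ = T₁·(V₂/V₁) = 182.6 K.
Reversible adiabatic, γ = 1.40: P₃ = P₂·(T₃/T₂)^(γ/(γ−1)) = 1.775e+04 torr; V₃ = V₂·(T₂/T₃)^(1/(γ−1)) = 0.1239 L.
V constant ⇒ P ∝ T: V₄ = V₃; P₄ = P₃·(T₄/T₃) = 8231 torr.

P₄ ≈ 8.23e+03 torr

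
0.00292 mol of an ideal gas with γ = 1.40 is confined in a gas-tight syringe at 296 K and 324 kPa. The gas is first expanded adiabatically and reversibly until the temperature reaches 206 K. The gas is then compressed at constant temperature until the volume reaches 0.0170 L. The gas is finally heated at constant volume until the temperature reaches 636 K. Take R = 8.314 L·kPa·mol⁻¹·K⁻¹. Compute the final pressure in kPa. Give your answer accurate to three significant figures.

P₄ ≈ 908 kPa

From PV = nRT: V₁ = nRT₁/P₁ = 0.02218 L.
Adiabatic (γ = 1.40), T V^(γ−1) and P V^γ constant: P₂ = P₁·(T₂/T₁)^(γ/(γ−1)) = 91.11 kPa; V₂ = V₁·(T₁/T₂)^(1/(γ−1)) = 0.05489 L.
Isothermal, so P V is constant: T₃ = T₂; P₃ = P₂·(V₂/V₃) = 294.2 kPa.
V constant ⇒ P ∝ T: V₄ = V₃; P₄ = P₃·(T₄/T₃) = 908.2 kPa.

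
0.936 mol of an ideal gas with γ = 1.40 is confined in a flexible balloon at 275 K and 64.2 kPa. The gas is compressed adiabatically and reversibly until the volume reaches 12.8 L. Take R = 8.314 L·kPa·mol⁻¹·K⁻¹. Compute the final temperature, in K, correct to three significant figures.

From PV = nRT: V₁ = nRT₁/P₁ = 33.33 L.
Adiabatic (γ = 1.40), T V^(γ−1) and P V^γ constant: T₂ = T₁·(V₁/V₂)^(γ−1) = 403.3 K; P₂ = P₁·(V₁/V₂)^γ = 245.2 kPa.

T₂ ≈ 403 K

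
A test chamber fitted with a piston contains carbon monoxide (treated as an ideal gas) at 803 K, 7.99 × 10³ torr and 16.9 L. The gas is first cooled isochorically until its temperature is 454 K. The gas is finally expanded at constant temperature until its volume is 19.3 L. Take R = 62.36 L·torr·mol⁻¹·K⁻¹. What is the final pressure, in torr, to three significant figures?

V constant ⇒ P ∝ T: V₂ = V₁; P₂ = P₁·(T₂/T₁) = 4517 torr.
T constant ⇒ Boyle's law P V = const: T₃ = T₂; P₃ = P₂·(V₂/V₃) = 3956 torr.

P₃ ≈ 3.96e+03 torr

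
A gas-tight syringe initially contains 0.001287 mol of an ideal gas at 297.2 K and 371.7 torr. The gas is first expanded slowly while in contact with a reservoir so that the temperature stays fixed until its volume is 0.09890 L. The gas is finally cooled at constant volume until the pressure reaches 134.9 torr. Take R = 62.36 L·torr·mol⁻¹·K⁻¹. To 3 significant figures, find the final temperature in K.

From PV = nRT: V₁ = nRT₁/P₁ = 0.06417 L.
T constant ⇒ Boyle's law P V = const: T₂ = T₁; P₂ = P₁·(V₁/V₂) = 241.2 torr.
Isochoric, so P/T is constant: V₃ = V₂; T₃ = T₂·(P₃/P₂) = 166.2 K.

T₃ ≈ 166 K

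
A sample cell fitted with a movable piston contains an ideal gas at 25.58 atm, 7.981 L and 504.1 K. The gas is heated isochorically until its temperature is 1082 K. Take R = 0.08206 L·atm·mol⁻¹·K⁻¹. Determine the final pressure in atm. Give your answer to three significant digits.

V constant ⇒ P ∝ T: V₂ = V₁; P₂ = P₁·(T₂/T₁) = 54.90 atm.

P₂ ≈ 54.9 atm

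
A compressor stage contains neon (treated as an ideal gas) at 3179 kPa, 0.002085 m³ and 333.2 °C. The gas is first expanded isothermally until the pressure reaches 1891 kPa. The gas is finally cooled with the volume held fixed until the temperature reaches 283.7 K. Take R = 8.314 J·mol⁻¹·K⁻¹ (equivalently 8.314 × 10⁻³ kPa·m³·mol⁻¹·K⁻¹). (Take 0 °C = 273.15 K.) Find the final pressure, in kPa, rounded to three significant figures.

P₃ ≈ 885 kPa

Convert: T₁ = 606.3 K.
T constant ⇒ Boyle's law P V = const: T₂ = T₁; V₂ = V₁·(P₁/P₂) = 0.003505 m³.
Isochoric, so P/T is constant: V₃ = V₂; P₃ = P₂·(T₃/T₂) = 884.8 kPa.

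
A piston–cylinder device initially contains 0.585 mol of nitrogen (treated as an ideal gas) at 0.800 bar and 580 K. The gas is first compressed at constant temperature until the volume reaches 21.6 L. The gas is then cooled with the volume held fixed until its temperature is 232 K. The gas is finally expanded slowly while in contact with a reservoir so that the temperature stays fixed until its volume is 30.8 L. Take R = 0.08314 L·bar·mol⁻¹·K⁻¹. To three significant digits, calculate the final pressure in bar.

P₄ ≈ 0.366 bar

From PV = nRT: V₁ = nRT₁/P₁ = 35.26 L.
T constant ⇒ Boyle's law P V = const: T₂ = T₁; P₂ = P₁·(V₁/V₂) = 1.306 bar.
Isochoric, so P/T is constant: V₃ = V₂; P₃ = P₂·(T₃/T₂) = 0.5224 bar.
Isothermal, so P V is constant: T₄ = T₃; P₄ = P₃·(V₃/V₄) = 0.3664 bar.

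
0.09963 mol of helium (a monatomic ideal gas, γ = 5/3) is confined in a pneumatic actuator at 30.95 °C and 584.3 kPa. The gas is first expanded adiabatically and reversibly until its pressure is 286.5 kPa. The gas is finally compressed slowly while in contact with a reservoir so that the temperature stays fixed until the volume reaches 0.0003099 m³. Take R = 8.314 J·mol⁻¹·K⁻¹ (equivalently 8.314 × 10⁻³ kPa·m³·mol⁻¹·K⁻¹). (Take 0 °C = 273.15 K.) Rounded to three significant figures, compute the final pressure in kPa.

P₃ ≈ 611 kPa

Convert: T₁ = 304.1 K.
From PV = nRT: V₁ = nRT₁/P₁ = 0.0004311 m³.
Adiabatic (γ = 5/3), T V^(γ−1) and P V^γ constant: T₂ = T₁·(P₂/P₁)^((γ−1)/γ) = 228.7 K; V₂ = V₁·(P₁/P₂)^(1/γ) = 0.0006611 m³.
T constant ⇒ Boyle's law P V = const: T₃ = T₂; P₃ = P₂·(V₂/V₃) = 611.2 kPa.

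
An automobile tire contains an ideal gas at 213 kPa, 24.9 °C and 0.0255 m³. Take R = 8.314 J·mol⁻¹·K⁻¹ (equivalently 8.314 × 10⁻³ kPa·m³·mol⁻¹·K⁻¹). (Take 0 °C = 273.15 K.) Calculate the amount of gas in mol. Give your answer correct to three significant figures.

Convert: T = 298.05 K.
PV = nRT ⇒ n = PV/(RT) = (213 × 0.0255) / (8.314 × 10⁻³ × 298.05)

n ≈ 2.19 mol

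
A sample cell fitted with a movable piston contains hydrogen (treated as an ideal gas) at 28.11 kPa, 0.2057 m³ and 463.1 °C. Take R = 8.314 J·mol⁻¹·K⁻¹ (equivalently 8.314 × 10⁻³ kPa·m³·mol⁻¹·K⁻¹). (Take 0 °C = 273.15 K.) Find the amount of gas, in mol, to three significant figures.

n ≈ 0.945 mol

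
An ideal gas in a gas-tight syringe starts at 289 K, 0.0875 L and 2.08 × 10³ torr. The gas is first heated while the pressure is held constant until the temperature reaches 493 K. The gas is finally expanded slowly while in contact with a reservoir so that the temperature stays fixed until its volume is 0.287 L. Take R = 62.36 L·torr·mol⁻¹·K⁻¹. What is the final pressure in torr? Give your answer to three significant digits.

P₃ ≈ 1.08e+03 torr

Isobaric, so V/T is constant: P₂ = P₁; V₂ = V₁·(T₂/T₁) = 0.1493 L.
Isothermal, so P V is constant: T₃ = T₂; P₃ = P₂·(V₂/V₃) = 1082 torr.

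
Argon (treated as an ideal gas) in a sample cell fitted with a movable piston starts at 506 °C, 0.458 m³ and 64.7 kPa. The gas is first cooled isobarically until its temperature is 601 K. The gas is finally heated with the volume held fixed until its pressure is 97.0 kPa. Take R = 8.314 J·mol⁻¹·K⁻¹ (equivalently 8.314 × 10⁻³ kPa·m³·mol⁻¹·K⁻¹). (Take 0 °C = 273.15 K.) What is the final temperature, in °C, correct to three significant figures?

T₃ ≈ 628 °C

Convert: T₁ = 779.1 K.
P constant ⇒ V ∝ T: P₂ = P₁; V₂ = V₁·(T₂/T₁) = 0.3533 m³.
Isochoric, so P/T is constant: V₃ = V₂; T₃ = T₂·(P₃/P₂) = 901.0 K.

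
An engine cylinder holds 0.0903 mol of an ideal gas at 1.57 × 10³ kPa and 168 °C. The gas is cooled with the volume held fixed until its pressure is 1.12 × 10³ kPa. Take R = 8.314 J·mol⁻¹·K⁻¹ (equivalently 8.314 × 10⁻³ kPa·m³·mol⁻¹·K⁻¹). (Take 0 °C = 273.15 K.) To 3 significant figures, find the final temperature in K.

T₂ ≈ 315 K

Convert: T₁ = 441.1 K.
From PV = nRT: V₁ = nRT₁/P₁ = 0.0002110 m³.
Isochoric, so P/T is constant: V₂ = V₁; T₂ = T₁·(P₂/P₁) = 314.7 K.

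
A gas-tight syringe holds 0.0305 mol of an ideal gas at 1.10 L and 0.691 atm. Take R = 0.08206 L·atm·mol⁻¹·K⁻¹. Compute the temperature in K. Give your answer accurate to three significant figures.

PV = nRT ⇒ T = PV/(nR) = (0.691 × 1.10) / (0.0305 × 0.08206)

T ≈ 304 K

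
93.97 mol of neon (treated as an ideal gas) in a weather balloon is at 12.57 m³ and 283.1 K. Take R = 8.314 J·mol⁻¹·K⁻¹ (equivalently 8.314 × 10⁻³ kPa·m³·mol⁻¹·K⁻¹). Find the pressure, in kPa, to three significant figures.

PV = nRT ⇒ P = nRT/V = (93.97 × 8.314 × 10⁻³ × 283.1) / 12.57

P ≈ 17.6 kPa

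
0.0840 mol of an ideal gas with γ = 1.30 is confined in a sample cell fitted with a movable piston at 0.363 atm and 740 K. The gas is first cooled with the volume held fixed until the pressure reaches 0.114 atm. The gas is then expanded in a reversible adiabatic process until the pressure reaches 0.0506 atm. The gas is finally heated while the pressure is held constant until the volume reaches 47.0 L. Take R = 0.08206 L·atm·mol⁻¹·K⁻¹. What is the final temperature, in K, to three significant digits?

T₄ ≈ 345 K

From PV = nRT: V₁ = nRT₁/P₁ = 14.05 L.
Isochoric, so P/T is constant: V₂ = V₁; T₂ = T₁·(P₂/P₁) = 232.4 K.
Adiabatic (γ = 1.30), T V^(γ−1) and P V^γ constant: T₃ = T₂·(P₃/P₂)^((γ−1)/γ) = 192.7 K; V₃ = V₂·(P₂/P₃)^(1/γ) = 26.25 L.
Isobaric, so V/T is constant: P₄ = P₃; T₄ = T₃·(V₄/V₃) = 345.0 K.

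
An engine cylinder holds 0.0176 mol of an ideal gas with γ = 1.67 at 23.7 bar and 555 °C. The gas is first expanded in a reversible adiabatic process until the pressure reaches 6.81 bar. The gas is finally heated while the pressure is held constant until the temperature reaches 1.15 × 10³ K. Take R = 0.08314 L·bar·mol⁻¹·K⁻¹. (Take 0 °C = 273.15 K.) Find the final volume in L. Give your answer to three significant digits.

V₃ ≈ 0.247 L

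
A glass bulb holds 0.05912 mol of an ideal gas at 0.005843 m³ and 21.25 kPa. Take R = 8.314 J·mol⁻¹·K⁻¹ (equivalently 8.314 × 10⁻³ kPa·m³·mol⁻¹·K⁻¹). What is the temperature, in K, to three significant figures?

T ≈ 253 K

PV = nRT ⇒ T = PV/(nR) = (21.25 × 0.005843) / (0.05912 × 8.314 × 10⁻³)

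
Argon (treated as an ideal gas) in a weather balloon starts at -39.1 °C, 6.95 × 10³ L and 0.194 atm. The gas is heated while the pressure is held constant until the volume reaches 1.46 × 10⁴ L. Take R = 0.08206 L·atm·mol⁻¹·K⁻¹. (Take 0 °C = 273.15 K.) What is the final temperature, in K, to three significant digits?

Convert: T₁ = 234.0 K.
P constant ⇒ V ∝ T: P₂ = P₁; T₂ = T₁·(V₂/V₁) = 491.7 K.

T₂ ≈ 492 K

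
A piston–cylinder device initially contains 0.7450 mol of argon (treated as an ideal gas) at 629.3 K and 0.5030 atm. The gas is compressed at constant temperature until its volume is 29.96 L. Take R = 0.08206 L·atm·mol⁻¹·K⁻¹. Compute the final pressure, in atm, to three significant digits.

P₂ ≈ 1.28 atm

From PV = nRT: V₁ = nRT₁/P₁ = 76.49 L.
T constant ⇒ Boyle's law P V = const: T₂ = T₁; P₂ = P₁·(V₁/V₂) = 1.284 atm.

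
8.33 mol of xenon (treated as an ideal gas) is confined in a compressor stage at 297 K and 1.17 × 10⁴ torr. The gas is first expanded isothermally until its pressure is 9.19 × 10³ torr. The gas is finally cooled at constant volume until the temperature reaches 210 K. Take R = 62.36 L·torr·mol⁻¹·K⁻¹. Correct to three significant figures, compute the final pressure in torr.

From PV = nRT: V₁ = nRT₁/P₁ = 13.19 L.
Isothermal, so P V is constant: T₂ = T₁; V₂ = V₁·(P₁/P₂) = 16.79 L.
Isochoric, so P/T is constant: V₃ = V₂; P₃ = P₂·(T₃/T₂) = 6498 torr.

P₃ ≈ 6.50e+03 torr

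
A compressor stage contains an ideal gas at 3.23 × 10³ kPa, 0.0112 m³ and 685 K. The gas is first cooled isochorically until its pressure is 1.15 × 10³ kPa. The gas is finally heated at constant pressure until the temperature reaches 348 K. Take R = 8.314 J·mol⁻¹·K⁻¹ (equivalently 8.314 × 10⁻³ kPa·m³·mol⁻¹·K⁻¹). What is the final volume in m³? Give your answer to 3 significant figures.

V₃ ≈ 0.0160 m³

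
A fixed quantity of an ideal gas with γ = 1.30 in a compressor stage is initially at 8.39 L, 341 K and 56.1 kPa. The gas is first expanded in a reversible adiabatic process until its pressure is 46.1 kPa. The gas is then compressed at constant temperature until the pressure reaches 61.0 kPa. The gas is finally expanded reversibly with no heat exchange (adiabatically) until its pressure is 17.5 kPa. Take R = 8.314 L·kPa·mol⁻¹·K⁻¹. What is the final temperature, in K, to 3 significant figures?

T₄ ≈ 244 K

Adiabatic (γ = 1.30), T V^(γ−1) and P V^γ constant: T₂ = T₁·(P₂/P₁)^((γ−1)/γ) = 325.9 K; V₂ = V₁·(P₁/P₂)^(1/γ) = 9.758 L.
Isothermal, so P V is constant: T₃ = T₂; V₃ = V₂·(P₂/P₃) = 7.374 L.
Reversible adiabatic, γ = 1.30: T₄ = T₃·(P₄/P₃)^((γ−1)/γ) = 244.3 K; V₄ = V₃·(P₃/P₄)^(1/γ) = 19.27 L.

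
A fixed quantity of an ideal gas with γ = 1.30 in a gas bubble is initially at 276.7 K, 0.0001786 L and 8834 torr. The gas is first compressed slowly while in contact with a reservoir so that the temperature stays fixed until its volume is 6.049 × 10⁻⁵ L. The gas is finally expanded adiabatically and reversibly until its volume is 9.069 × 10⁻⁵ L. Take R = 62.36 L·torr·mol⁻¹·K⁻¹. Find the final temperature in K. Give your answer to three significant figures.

Isothermal, so P V is constant: T₂ = T₁; P₂ = P₁·(V₁/V₂) = 2.608e+04 torr.
Adiabatic (γ = 1.30), T V^(γ−1) and P V^γ constant: T₃ = T₂·(V₂/V₃)^(γ−1) = 245.0 K; P₃ = P₂·(V₂/V₃)^γ = 1.541e+04 torr.

T₃ ≈ 245 K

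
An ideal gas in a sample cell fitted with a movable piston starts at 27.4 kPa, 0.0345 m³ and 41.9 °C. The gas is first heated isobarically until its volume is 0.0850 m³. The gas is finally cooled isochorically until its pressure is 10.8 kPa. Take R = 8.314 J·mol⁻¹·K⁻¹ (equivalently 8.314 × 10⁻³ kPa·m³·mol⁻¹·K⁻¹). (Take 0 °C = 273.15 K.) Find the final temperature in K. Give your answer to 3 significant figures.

Convert: T₁ = 315.0 K.
P constant ⇒ V ∝ T: P₂ = P₁; T₂ = T₁·(V₂/V₁) = 776.2 K.
V constant ⇒ P ∝ T: V₃ = V₂; T₃ = T₂·(P₃/P₂) = 306.0 K.

T₃ ≈ 306 K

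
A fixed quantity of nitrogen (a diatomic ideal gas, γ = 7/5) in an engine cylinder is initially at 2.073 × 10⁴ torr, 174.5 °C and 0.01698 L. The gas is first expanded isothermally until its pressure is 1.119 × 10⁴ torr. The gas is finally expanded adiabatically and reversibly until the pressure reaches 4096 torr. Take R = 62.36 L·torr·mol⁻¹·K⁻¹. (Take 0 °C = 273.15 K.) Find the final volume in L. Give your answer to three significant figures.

Convert: T₁ = 447.6 K.
Isothermal, so P V is constant: T₂ = T₁; V₂ = V₁·(P₁/P₂) = 0.03146 L.
Adiabatic (γ = 7/5), T V^(γ−1) and P V^γ constant: T₃ = T₂·(P₃/P₂)^((γ−1)/γ) = 335.9 K; V₃ = V₂·(P₂/P₃)^(1/γ) = 0.06449 L.

V₃ ≈ 0.0645 L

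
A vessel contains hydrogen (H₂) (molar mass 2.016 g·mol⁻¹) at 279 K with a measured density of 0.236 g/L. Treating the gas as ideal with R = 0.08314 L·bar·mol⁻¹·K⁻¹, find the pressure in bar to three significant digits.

P ≈ 2.72 bar

ρ = PM/(RT) ⇒ P = ρRT/M = (0.236 × 0.08314 × 279.0) / 2.016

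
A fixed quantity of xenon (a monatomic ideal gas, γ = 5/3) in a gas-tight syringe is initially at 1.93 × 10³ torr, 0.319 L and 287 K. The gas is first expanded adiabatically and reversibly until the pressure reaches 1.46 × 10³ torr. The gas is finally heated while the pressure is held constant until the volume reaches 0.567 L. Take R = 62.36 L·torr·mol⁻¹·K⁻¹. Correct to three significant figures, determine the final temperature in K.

Adiabatic (γ = 5/3), T V^(γ−1) and P V^γ constant: T₂ = T₁·(P₂/P₁)^((γ−1)/γ) = 256.7 K; V₂ = V₁·(P₁/P₂)^(1/γ) = 0.3771 L.
P constant ⇒ V ∝ T: P₃ = P₂; T₃ = T₂·(V₃/V₂) = 385.9 K.

T₃ ≈ 386 K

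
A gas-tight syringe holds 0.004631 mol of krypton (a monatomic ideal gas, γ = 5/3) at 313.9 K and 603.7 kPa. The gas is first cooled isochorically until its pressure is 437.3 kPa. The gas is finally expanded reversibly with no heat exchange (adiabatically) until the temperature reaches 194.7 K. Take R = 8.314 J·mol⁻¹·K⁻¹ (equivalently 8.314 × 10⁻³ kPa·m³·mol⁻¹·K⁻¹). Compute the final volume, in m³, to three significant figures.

V₃ ≈ 2.53e-05 m³

From PV = nRT: V₁ = nRT₁/P₁ = 2.002e-05 m³.
Isochoric, so P/T is constant: V₂ = V₁; T₂ = T₁·(P₂/P₁) = 227.4 K.
Reversible adiabatic, γ = 5/3: P₃ = P₂·(T₃/T₂)^(γ/(γ−1)) = 296.7 kPa; V₃ = V₂·(T₂/T₃)^(1/(γ−1)) = 2.527e-05 m³.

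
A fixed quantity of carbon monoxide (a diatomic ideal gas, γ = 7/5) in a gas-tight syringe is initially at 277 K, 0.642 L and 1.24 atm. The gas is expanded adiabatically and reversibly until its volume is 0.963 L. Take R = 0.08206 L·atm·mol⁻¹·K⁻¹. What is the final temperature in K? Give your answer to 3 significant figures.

Reversible adiabatic, γ = 7/5: T₂ = T₁·(V₁/V₂)^(γ−1) = 235.5 K; P₂ = P₁·(V₁/V₂)^γ = 0.7029 atm.

T₂ ≈ 236 K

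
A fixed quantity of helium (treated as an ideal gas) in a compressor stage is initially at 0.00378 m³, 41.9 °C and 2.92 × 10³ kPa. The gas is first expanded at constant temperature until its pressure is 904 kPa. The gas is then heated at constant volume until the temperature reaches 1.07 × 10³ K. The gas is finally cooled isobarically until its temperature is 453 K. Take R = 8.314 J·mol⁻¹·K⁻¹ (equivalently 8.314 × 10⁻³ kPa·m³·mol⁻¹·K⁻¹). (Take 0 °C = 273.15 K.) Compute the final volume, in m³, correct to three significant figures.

V₄ ≈ 0.00517 m³

Convert: T₁ = 315.0 K.
T constant ⇒ Boyle's law P V = const: T₂ = T₁; V₂ = V₁·(P₁/P₂) = 0.01221 m³.
Isochoric, so P/T is constant: V₃ = V₂; P₃ = P₂·(T₃/T₂) = 3070 kPa.
Isobaric, so V/T is constant: P₄ = P₃; V₄ = V₃·(T₄/T₃) = 0.005169 m³.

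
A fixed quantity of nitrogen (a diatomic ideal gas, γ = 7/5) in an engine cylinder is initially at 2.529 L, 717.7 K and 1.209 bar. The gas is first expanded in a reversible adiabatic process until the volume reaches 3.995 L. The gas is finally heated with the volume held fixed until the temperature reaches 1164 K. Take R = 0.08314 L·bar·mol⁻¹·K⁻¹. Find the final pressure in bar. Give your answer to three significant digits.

Adiabatic (γ = 7/5), T V^(γ−1) and P V^γ constant: T₂ = T₁·(V₁/V₂)^(γ−1) = 597.7 K; P₂ = P₁·(V₁/V₂)^γ = 0.6374 bar.
V constant ⇒ P ∝ T: V₃ = V₂; P₃ = P₂·(T₃/T₂) = 1.241 bar.

P₃ ≈ 1.24 bar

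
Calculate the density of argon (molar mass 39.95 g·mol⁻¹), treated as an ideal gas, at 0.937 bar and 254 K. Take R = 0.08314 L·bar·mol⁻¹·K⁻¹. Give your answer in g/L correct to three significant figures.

ρ = PM/(RT) = (0.937 × 39.95) / (0.08314 × 254.0)

ρ ≈ 1.77 g/L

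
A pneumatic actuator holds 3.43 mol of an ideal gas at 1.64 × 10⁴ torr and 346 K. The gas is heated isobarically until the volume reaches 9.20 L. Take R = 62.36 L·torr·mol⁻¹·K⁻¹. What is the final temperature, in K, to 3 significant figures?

From PV = nRT: V₁ = nRT₁/P₁ = 4.513 L.
Isobaric, so V/T is constant: P₂ = P₁; T₂ = T₁·(V₂/V₁) = 705.4 K.

T₂ ≈ 705 K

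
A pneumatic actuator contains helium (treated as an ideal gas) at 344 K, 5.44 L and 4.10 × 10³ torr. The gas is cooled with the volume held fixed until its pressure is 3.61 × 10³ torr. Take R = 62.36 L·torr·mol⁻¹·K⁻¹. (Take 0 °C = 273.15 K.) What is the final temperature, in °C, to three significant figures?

T₂ ≈ 29.7 °C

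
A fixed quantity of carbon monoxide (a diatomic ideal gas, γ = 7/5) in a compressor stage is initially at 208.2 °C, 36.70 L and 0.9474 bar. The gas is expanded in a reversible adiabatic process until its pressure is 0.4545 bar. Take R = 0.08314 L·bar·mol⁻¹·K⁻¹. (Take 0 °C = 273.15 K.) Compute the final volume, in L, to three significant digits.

V₂ ≈ 62.0 L

Convert: T₁ = 481.3 K.
Adiabatic (γ = 7/5), T V^(γ−1) and P V^γ constant: T₂ = T₁·(P₂/P₁)^((γ−1)/γ) = 390.2 K; V₂ = V₁·(P₁/P₂)^(1/γ) = 62.02 L.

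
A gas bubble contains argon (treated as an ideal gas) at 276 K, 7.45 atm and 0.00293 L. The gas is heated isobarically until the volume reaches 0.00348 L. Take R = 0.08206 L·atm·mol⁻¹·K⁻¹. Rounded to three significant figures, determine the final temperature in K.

T₂ ≈ 328 K

P constant ⇒ V ∝ T: P₂ = P₁; T₂ = T₁·(V₂/V₁) = 327.8 K.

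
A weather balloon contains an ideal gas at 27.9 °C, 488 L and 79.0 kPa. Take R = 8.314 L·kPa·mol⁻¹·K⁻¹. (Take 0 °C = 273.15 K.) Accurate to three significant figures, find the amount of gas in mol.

n ≈ 15.4 mol

Convert: T = 301.05 K.
PV = nRT ⇒ n = PV/(RT) = (79.0 × 488) / (8.314 × 301.05)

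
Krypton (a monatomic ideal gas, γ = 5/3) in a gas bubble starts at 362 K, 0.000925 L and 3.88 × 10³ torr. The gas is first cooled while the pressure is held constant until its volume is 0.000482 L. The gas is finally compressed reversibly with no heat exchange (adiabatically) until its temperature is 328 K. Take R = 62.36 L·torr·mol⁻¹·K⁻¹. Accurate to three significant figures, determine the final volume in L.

Isobaric, so V/T is constant: P₂ = P₁; T₂ = T₁·(V₂/V₁) = 188.6 K.
Reversible adiabatic, γ = 5/3: P₃ = P₂·(T₃/T₂)^(γ/(γ−1)) = 1.547e+04 torr; V₃ = V₂·(T₂/T₃)^(1/(γ−1)) = 0.0002102 L.

V₃ ≈ 0.000210 L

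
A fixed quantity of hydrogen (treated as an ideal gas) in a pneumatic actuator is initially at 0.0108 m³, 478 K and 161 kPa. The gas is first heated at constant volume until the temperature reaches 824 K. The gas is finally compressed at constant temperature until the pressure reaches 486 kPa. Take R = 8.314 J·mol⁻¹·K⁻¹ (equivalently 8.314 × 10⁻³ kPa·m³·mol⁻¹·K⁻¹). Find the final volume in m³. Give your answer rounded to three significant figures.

V₃ ≈ 0.00617 m³

V constant ⇒ P ∝ T: V₂ = V₁; P₂ = P₁·(T₂/T₁) = 277.5 kPa.
Isothermal, so P V is constant: T₃ = T₂; V₃ = V₂·(P₂/P₃) = 0.006168 m³.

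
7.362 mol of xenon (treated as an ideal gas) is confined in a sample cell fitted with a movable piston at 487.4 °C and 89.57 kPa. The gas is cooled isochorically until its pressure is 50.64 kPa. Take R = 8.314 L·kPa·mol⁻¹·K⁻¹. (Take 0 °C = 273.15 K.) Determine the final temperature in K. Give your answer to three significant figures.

T₂ ≈ 430 K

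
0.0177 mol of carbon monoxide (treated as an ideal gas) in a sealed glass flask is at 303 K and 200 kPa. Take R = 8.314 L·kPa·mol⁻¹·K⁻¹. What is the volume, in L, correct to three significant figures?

PV = nRT ⇒ V = nRT/P = (0.0177 × 8.314 × 303) / 200

V ≈ 0.223 L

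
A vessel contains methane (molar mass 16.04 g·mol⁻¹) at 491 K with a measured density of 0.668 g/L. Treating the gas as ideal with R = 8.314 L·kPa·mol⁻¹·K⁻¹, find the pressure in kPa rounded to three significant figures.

P ≈ 170 kPa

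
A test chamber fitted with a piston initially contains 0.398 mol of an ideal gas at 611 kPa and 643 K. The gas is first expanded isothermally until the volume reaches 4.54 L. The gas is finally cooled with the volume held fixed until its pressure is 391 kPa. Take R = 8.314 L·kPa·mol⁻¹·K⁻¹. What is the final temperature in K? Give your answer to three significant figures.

From PV = nRT: V₁ = nRT₁/P₁ = 3.482 L.
Isothermal, so P V is constant: T₂ = T₁; P₂ = P₁·(V₁/V₂) = 468.6 kPa.
V constant ⇒ P ∝ T: V₃ = V₂; T₃ = T₂·(P₃/P₂) = 536.5 K.

T₃ ≈ 536 K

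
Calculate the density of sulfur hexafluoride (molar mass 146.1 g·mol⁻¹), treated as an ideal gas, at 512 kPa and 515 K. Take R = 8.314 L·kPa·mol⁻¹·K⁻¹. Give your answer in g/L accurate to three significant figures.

ρ ≈ 17.5 g/L

ρ = PM/(RT) = (512 × 146.1) / (8.314 × 515.0)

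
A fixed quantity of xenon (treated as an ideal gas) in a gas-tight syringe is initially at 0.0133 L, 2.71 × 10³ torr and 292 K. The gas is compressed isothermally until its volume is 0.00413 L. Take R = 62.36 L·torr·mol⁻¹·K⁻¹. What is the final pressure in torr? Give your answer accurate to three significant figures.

P₂ ≈ 8.73e+03 torr

T constant ⇒ Boyle's law P V = const: T₂ = T₁; P₂ = P₁·(V₁/V₂) = 8727 torr.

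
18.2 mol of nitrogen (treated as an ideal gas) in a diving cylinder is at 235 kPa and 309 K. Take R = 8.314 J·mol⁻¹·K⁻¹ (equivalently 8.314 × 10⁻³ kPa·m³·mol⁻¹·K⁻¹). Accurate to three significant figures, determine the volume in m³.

PV = nRT ⇒ V = nRT/P = (18.2 × 8.314 × 10⁻³ × 309) / 235

V ≈ 0.199 m³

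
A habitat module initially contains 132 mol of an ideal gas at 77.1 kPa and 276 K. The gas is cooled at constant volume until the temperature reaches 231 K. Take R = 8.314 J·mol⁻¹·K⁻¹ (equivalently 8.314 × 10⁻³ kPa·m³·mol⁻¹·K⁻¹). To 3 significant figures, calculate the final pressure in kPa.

From PV = nRT: V₁ = nRT₁/P₁ = 3.929 m³.
Isochoric, so P/T is constant: V₂ = V₁; P₂ = P₁·(T₂/T₁) = 64.53 kPa.

P₂ ≈ 64.5 kPa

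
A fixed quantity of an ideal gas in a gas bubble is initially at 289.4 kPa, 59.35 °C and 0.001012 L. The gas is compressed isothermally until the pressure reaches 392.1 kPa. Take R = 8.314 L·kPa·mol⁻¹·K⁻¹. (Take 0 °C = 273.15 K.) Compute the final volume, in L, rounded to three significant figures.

Convert: T₁ = 332.5 K.
Isothermal, so P V is constant: T₂ = T₁; V₂ = V₁·(P₁/P₂) = 0.0007469 L.

V₂ ≈ 0.000747 L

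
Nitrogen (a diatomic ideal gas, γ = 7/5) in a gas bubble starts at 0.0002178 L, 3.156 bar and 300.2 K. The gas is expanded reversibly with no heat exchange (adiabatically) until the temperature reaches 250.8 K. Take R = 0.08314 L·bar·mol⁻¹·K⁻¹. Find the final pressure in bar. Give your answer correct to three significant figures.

Adiabatic (γ = 7/5), T V^(γ−1) and P V^γ constant: P₂ = P₁·(T₂/T₁)^(γ/(γ−1)) = 1.682 bar; V₂ = V₁·(T₁/T₂)^(1/(γ−1)) = 0.0003414 L.

P₂ ≈ 1.68 bar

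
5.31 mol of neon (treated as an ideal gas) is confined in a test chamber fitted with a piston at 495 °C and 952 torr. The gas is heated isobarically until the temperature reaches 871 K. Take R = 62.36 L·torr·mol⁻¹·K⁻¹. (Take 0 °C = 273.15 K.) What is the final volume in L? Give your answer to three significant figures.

Convert: T₁ = 768.1 K.
From PV = nRT: V₁ = nRT₁/P₁ = 267.2 L.
P constant ⇒ V ∝ T: P₂ = P₁; V₂ = V₁·(T₂/T₁) = 303.0 L.

V₂ ≈ 303 L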